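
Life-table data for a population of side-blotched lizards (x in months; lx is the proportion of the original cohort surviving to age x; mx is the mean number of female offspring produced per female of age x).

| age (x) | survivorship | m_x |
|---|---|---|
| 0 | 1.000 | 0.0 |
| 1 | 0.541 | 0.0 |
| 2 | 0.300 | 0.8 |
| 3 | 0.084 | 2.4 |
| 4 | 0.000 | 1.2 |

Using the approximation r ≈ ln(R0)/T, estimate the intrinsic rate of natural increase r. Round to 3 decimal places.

R0 = Σ lx·mx = 0 + 0 + 0.24 + 0.2016 + 0 = 0.4416
Σ x·lx·mx = 1.0848; T = 1.0848/0.4416 = 2.45652…
r ≈ ln(R0)/T = ln(0.4416)/2.45652… = -0.33273… → -0.333

-0.333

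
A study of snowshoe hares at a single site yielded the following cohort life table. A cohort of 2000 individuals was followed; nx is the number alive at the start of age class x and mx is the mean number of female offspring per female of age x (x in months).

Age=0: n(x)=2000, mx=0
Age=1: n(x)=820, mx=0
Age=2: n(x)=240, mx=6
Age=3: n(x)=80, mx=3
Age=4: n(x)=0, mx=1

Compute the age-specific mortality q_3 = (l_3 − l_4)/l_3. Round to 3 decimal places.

1.000

lx = nx/n0 = nx/2000: 1, 0.41, 0.12, 0.04, 0
q_3 = (l_3 − l_4) / l_3 = (0.04 − 0) / 0.04
     = 0.04 / 0.04 = 1 → 1.000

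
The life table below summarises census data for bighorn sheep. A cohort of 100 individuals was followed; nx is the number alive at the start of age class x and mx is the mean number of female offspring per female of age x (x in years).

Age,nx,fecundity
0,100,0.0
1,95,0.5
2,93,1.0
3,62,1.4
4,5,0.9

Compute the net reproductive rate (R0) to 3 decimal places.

2.318

lx = nx/n0 = nx/100: 1, 0.95, 0.93, 0.62, 0.05
lx·mx by age: 0, 0.475, 0.93, 0.868, 0.045
R0 = Σ lx·mx = 2.318 → 2.318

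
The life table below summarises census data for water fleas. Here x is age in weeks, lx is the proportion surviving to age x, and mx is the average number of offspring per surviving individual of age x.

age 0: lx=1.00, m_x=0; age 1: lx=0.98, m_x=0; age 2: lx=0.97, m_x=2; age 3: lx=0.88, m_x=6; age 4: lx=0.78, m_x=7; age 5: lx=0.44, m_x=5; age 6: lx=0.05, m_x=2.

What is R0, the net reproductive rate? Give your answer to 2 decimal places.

14.98

lx·mx by age: 0, 0, 1.94, 5.28, 5.46, 2.2, 0.1
R0 = Σ lx·mx = 14.98 → 14.98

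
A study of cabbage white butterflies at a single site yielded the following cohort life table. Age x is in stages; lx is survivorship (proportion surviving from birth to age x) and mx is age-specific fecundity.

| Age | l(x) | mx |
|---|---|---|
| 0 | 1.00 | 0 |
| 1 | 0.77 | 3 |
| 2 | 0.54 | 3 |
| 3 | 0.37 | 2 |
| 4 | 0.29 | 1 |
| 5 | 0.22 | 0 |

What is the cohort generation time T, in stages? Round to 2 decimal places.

lx·mx: 0, 2.31, 1.62, 0.74, 0.29, 0 → R0 = 4.96
x·lx·mx: 0, 2.31, 3.24, 2.22, 1.16, 0 → Σ = 8.93
T = 8.93 / 4.96 = 1.800403… → 1.80

1.80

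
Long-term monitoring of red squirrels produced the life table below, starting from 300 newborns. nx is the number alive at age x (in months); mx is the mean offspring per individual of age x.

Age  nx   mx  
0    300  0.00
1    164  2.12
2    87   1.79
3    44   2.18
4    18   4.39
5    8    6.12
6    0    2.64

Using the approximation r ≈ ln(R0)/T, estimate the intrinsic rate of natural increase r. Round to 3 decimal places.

0.427

lx = nx/n0 = nx/300: 1, 0.54667…, 0.29, 0.14667…, 0.06, 0.02667…, 0
R0 = Σ lx·mx = 0 + 1.15893… + 0.5191 + 0.31973… + 0.2634 + 0.1632… + 0 = 2.424367…
Σ x·lx·mx = 5.025933…; T = 5.025933…/2.424367… = 2.07309…
r ≈ ln(R0)/T = ln(2.424367…)/2.07309… = 0.42717… → 0.427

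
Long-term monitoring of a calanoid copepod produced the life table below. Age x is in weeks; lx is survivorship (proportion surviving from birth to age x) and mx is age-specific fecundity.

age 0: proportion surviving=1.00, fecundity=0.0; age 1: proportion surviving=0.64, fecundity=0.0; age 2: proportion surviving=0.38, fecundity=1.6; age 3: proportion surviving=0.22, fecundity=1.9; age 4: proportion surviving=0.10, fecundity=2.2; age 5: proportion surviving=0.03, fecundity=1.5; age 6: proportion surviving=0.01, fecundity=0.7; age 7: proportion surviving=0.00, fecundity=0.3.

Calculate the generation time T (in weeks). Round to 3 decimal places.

2.787

lx·mx: 0, 0, 0.608, 0.418, 0.22, 0.045, 0.007, 0 → R0 = 1.298
x·lx·mx: 0, 0, 1.216, 1.254, 0.88, 0.225, 0.042, 0 → Σ = 3.617
T = 3.617 / 1.298 = 2.786595… → 2.787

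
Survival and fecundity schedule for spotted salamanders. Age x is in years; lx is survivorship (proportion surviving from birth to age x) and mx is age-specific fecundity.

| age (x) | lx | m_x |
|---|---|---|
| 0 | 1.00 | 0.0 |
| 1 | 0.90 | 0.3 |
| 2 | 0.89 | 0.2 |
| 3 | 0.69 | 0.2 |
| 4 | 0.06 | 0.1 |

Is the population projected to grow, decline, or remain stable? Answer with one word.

R0 = Σ lx·mx = 0 + 0.27 + 0.178 + 0.138 + 0.006 = 0.592
R0 < 1, so the population is declining.

declining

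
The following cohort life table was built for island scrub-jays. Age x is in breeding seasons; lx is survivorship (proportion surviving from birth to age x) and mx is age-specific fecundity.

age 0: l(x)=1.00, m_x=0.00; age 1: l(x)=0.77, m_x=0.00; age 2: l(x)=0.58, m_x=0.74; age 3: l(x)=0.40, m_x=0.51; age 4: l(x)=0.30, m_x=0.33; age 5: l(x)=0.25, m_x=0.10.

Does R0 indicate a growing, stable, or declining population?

R0 = Σ lx·mx = 0 + 0 + 0.4292 + 0.204 + 0.099 + 0.025 = 0.7572
R0 < 1, so the population is declining.

declining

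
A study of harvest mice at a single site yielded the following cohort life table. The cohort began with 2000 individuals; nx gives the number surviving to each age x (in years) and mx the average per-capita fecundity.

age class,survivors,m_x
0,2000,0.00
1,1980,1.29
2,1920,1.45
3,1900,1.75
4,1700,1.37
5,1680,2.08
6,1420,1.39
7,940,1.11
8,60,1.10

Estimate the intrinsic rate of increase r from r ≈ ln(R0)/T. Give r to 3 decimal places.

lx = nx/n0 = nx/2000: 1, 0.99, 0.96, 0.95, 0.85, 0.84, 0.71, 0.47, 0.03
R0 = Σ lx·mx = 0 + 1.2771 + 1.392 + 1.6625 + 1.1645 + 1.7472 + 0.9869 + 0.5217 + 0.033 = 8.7849
Σ x·lx·mx = 32.2799; T = 32.2799/8.7849 = 3.67448…
r ≈ ln(R0)/T = ln(8.7849)/3.67448… = 0.59139… → 0.591

0.591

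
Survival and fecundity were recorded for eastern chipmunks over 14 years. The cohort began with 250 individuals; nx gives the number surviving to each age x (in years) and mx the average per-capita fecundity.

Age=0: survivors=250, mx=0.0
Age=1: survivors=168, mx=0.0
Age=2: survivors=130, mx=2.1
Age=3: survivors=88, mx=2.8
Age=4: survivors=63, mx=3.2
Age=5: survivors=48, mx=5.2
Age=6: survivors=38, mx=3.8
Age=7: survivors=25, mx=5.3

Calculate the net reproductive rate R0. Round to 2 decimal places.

lx = nx/n0 = nx/250: 1, 0.672, 0.52, 0.352, 0.252, 0.192, 0.152, 0.1
lx·mx by age: 0, 0, 1.092, 0.9856, 0.8064, 0.9984, 0.5776, 0.53
R0 = Σ lx·mx = 4.99 → 4.99

4.99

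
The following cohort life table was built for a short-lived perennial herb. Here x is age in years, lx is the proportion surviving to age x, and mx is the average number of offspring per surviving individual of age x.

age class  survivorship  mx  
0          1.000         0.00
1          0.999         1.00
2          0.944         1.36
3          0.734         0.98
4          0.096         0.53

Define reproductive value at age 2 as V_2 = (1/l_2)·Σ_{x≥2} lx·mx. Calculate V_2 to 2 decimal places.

lx·mx for x ≥ 2: 1.28384, 0.71932, 0.05088 → sum = 2.05404
V_2 = 2.05404 / l_2 = 2.05404 / 0.944 = 2.17589… → 2.18

2.18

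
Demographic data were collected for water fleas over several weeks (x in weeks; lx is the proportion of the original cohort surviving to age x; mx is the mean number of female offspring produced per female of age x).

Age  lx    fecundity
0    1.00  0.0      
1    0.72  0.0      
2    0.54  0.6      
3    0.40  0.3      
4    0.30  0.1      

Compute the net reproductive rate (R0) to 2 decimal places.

0.47

lx·mx by age: 0, 0, 0.324, 0.12, 0.03
R0 = Σ lx·mx = 0.474 → 0.47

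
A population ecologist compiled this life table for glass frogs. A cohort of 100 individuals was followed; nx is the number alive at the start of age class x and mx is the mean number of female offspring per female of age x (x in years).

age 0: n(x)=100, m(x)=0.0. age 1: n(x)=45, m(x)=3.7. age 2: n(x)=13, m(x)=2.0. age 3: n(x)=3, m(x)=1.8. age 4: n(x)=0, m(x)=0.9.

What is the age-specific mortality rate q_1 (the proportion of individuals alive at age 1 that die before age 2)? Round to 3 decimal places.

lx = nx/n0 = nx/100: 1, 0.45, 0.13, 0.03, 0
q_1 = (l_1 − l_2) / l_1 = (0.45 − 0.13) / 0.45
     = 0.32 / 0.45 = 0.711111… → 0.711

0.711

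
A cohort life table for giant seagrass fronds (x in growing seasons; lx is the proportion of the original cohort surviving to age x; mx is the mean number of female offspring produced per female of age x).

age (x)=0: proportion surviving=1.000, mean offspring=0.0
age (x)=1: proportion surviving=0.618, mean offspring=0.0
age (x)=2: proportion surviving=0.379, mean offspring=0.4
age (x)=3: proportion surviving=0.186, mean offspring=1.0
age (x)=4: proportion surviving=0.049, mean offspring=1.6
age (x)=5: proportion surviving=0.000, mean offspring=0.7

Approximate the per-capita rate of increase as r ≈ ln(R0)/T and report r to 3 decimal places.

R0 = Σ lx·mx = 0 + 0 + 0.1516 + 0.186 + 0.0784 + 0 = 0.416
Σ x·lx·mx = 1.1748; T = 1.1748/0.416 = 2.82404…
r ≈ ln(R0)/T = ln(0.416)/2.82404… = -0.31057… → -0.311

-0.311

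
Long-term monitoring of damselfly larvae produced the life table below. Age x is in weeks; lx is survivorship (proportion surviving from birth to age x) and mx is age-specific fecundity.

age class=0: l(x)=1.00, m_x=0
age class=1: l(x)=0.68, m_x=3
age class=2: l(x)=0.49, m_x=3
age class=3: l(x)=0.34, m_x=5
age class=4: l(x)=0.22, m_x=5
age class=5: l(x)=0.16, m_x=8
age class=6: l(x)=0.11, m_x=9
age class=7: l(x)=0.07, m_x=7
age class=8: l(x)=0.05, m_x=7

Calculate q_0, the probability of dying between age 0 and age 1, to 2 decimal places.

q_0 = (l_0 − l_1) / l_0 = (1 − 0.68) / 1
     = 0.32 / 1 = 0.32 → 0.32

0.32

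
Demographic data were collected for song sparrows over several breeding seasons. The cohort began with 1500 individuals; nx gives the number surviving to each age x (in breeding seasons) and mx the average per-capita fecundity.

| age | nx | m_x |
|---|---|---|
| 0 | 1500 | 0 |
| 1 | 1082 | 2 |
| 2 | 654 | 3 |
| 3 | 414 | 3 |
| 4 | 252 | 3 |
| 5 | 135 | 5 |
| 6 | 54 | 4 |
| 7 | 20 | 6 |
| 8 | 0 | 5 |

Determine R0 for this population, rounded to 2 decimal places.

4.76

lx = nx/n0 = nx/1500: 1, 0.72133…, 0.436, 0.276, 0.168, 0.09, 0.036, 0.01333…, 0
lx·mx by age: 0, 1.442667…, 1.308, 0.828, 0.504, 0.45, 0.144, 0.08…, 0
R0 = Σ lx·mx = 4.756667… → 4.76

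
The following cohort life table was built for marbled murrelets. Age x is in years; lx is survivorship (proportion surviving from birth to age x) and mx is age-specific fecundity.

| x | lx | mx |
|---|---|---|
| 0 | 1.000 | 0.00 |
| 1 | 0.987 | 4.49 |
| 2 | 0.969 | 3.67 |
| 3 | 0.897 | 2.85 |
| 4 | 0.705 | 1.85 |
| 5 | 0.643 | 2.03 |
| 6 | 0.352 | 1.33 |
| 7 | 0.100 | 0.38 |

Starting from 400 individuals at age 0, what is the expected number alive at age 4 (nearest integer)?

Expected survivors = N0 · l_4 = 400 × 0.705 = 282 → 282

282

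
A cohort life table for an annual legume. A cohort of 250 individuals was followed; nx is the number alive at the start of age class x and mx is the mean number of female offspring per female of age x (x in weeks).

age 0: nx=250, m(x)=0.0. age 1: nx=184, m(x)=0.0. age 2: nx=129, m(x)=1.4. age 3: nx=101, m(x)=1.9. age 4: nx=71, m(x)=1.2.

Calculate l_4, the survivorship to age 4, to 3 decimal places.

l_4 = n_4/n_0 = 71/250 = 0.284 → 0.284

0.284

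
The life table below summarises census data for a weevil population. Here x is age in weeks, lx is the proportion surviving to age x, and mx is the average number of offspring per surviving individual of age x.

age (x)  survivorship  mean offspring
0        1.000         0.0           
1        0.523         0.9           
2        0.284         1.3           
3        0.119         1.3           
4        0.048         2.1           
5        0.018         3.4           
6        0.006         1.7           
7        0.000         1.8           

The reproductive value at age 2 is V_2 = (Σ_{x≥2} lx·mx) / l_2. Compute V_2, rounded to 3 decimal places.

2.451

lx·mx for x ≥ 2: 0.3692, 0.1547, 0.1008, 0.0612, 0.0102, 0 → sum = 0.6961
V_2 = 0.6961 / l_2 = 0.6961 / 0.284 = 2.451056… → 2.451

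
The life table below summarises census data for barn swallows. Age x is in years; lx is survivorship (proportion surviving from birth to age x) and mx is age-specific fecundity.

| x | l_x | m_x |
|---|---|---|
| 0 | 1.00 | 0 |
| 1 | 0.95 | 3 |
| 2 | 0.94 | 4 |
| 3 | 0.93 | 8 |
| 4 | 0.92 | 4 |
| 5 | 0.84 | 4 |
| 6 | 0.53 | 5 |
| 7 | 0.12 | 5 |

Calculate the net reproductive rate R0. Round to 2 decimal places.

24.34

lx·mx by age: 0, 2.85, 3.76, 7.44, 3.68, 3.36, 2.65, 0.6
R0 = Σ lx·mx = 24.34 → 24.34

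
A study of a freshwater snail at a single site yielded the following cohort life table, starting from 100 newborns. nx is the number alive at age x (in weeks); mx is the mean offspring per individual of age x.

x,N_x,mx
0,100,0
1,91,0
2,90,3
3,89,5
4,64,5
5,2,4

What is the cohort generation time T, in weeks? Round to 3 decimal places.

3.063

lx = nx/n0 = nx/100: 1, 0.91, 0.9, 0.89, 0.64, 0.02
lx·mx: 0, 0, 2.7, 4.45, 3.2, 0.08 → R0 = 10.43
x·lx·mx: 0, 0, 5.4, 13.35, 12.8, 0.4 → Σ = 31.95
T = 31.95 / 10.43 = 3.063279… → 3.063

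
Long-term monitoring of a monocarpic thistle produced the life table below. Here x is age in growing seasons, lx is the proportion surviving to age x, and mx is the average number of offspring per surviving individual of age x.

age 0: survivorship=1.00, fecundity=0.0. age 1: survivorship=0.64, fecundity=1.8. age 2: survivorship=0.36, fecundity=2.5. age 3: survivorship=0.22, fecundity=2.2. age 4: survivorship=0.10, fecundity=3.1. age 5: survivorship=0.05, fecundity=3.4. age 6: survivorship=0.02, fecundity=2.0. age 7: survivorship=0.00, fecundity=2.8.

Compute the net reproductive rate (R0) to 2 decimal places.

3.06

lx·mx by age: 0, 1.152, 0.9, 0.484, 0.31, 0.17, 0.04, 0
R0 = Σ lx·mx = 3.056 → 3.06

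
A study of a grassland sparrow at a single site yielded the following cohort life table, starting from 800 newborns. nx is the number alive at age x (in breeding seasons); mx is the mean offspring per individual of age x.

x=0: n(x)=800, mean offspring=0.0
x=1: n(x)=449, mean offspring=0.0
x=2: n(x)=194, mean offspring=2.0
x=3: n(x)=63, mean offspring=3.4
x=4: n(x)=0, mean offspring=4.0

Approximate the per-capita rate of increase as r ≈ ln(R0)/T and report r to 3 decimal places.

-0.121

lx = nx/n0 = nx/800: 1, 0.56125, 0.2425, 0.07875, 0
R0 = Σ lx·mx = 0 + 0 + 0.485 + 0.26775… + 0 = 0.75275
Σ x·lx·mx = 1.77325; T = 1.77325/0.75275 = 2.3557…
r ≈ ln(R0)/T = ln(0.75275)/2.3557… = -0.12057… → -0.121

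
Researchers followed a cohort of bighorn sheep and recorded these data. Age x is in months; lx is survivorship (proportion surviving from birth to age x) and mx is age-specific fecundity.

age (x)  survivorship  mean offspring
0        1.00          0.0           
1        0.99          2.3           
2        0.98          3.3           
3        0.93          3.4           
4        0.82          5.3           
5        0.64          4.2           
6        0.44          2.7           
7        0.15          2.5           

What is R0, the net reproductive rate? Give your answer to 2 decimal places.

17.27

lx·mx by age: 0, 2.277, 3.234, 3.162, 4.346, 2.688, 1.188, 0.375
R0 = Σ lx·mx = 17.27 → 17.27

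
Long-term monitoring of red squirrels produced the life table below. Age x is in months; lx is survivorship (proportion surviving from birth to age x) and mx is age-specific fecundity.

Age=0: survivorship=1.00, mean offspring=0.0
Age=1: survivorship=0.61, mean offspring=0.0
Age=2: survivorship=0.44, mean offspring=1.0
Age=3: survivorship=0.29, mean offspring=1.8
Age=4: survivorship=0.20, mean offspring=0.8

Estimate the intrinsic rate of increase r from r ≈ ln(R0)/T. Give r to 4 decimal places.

0.0419

R0 = Σ lx·mx = 0 + 0 + 0.44 + 0.522 + 0.16 = 1.122
Σ x·lx·mx = 3.086; T = 3.086/1.122 = 2.75045…
r ≈ ln(R0)/T = ln(1.122)/2.75045… = 0.041852… → 0.0419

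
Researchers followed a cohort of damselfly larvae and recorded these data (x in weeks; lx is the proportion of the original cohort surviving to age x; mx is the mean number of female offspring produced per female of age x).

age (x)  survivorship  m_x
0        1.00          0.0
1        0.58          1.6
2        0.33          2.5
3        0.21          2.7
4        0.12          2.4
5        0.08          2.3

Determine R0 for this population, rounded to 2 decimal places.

2.79

lx·mx by age: 0, 0.928, 0.825, 0.567, 0.288, 0.184
R0 = Σ lx·mx = 2.792 → 2.79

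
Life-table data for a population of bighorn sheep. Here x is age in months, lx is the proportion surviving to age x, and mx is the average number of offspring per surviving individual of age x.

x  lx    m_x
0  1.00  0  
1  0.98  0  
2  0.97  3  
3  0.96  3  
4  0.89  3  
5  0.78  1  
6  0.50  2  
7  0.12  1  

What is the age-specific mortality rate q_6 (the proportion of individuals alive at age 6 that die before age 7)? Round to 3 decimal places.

q_6 = (l_6 − l_7) / l_6 = (0.5 − 0.12) / 0.5
     = 0.38 / 0.5 = 0.76 → 0.760

0.760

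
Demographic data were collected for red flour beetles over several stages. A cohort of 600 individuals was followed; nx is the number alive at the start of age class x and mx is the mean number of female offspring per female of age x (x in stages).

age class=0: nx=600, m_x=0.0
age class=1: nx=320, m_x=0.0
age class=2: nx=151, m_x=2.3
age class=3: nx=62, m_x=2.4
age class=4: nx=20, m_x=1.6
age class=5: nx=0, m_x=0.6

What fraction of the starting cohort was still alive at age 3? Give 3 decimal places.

0.103

l_3 = n_3/n_0 = 62/600 = 0.103333… → 0.103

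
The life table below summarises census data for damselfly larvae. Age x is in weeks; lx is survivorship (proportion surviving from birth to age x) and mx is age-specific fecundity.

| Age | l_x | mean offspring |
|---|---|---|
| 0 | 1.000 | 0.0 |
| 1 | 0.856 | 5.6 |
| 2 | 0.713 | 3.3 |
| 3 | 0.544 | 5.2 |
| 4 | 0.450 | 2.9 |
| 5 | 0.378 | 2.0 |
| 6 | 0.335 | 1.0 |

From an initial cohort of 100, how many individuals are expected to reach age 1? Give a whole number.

Expected survivors = N0 · l_1 = 100 × 0.856 = 85.6 → 86

86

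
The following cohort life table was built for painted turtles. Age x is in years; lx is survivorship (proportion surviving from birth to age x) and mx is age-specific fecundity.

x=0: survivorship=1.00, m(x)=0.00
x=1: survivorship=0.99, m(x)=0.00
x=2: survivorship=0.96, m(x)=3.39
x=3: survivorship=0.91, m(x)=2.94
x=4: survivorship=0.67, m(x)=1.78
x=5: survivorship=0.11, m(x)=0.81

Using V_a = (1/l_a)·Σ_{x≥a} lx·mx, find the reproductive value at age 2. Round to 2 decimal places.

lx·mx for x ≥ 2: 3.2544, 2.6754, 1.1926, 0.0891 → sum = 7.2115
V_2 = 7.2115 / l_2 = 7.2115 / 0.96 = 7.511979… → 7.51

7.51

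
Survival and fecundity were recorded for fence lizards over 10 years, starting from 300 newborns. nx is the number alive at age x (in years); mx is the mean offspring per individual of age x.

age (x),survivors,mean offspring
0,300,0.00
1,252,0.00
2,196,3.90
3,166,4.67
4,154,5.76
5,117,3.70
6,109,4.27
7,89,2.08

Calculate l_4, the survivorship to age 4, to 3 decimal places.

l_4 = n_4/n_0 = 154/300 = 0.513333… → 0.513

0.513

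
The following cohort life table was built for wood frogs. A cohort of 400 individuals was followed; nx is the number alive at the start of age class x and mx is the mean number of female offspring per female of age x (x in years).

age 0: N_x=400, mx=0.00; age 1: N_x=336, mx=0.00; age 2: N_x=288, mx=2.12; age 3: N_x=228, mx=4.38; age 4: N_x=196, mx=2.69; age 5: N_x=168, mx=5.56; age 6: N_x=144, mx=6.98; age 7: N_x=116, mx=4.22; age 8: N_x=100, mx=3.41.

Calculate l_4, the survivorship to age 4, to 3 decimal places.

0.490

l_4 = n_4/n_0 = 196/400 = 0.49 → 0.490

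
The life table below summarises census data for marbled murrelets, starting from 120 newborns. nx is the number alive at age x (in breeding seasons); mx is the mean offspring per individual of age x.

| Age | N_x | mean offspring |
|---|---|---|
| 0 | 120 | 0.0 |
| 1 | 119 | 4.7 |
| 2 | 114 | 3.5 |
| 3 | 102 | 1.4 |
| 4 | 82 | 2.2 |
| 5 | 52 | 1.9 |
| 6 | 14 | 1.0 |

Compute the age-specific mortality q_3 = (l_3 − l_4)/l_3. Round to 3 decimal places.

0.196

lx = nx/n0 = nx/120: 1, 0.99167…, 0.95, 0.85, 0.68333…, 0.43333…, 0.11667…
q_3 = (l_3 − l_4) / l_3 = (0.85 − 0.683333…) / 0.85
     = 0.166667… / 0.85 = 0.196078… → 0.196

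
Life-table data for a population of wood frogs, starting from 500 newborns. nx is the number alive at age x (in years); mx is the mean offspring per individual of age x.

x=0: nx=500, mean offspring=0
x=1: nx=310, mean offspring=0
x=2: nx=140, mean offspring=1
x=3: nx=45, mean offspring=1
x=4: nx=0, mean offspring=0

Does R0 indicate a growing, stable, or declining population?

lx = nx/n0 = nx/500: 1, 0.62, 0.28, 0.09, 0
R0 = Σ lx·mx = 0 + 0 + 0.28 + 0.09 + 0 = 0.37
R0 < 1, so the population is declining.

declining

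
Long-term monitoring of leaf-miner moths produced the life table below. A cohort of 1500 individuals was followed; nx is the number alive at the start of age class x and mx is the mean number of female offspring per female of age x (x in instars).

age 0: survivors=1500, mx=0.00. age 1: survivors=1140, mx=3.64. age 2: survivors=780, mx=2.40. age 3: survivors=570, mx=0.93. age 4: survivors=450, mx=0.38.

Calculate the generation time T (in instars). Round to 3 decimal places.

lx = nx/n0 = nx/1500: 1, 0.76, 0.52, 0.38, 0.3
lx·mx: 0, 2.7664, 1.248, 0.3534, 0.114 → R0 = 4.4818
x·lx·mx: 0, 2.7664, 2.496, 1.0602, 0.456 → Σ = 6.7786
T = 6.7786 / 4.4818 = 1.512473… → 1.512

1.512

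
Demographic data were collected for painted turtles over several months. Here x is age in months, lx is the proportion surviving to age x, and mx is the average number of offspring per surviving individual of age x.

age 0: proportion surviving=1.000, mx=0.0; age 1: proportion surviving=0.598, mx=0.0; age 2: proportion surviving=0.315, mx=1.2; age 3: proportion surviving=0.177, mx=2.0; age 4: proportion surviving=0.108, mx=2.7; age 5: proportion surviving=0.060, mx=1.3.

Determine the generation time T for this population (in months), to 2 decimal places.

lx·mx: 0, 0, 0.378, 0.354, 0.2916, 0.078 → R0 = 1.1016
x·lx·mx: 0, 0, 0.756, 1.062, 1.1664, 0.39 → Σ = 3.3744
T = 3.3744 / 1.1016 = 3.063181… → 3.06

3.06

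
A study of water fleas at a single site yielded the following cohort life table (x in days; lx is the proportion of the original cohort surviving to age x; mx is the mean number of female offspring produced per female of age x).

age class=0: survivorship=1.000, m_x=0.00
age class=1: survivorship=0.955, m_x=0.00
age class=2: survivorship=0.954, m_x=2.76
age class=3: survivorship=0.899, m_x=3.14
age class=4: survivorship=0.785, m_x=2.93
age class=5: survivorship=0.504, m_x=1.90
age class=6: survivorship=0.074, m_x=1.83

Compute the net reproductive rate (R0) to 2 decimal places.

lx·mx by age: 0, 0, 2.63304, 2.82286, 2.30005, 0.9576, 0.13542
R0 = Σ lx·mx = 8.84897 → 8.85

8.85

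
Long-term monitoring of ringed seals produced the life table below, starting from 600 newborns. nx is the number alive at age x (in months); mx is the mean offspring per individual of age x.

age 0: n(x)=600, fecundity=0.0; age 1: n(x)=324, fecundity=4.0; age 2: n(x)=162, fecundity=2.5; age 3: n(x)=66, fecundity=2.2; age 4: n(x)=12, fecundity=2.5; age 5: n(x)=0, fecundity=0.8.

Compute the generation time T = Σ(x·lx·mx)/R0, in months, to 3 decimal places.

lx = nx/n0 = nx/600: 1, 0.54, 0.27, 0.11, 0.02, 0
lx·mx: 0, 2.16, 0.675, 0.242, 0.05, 0 → R0 = 3.127
x·lx·mx: 0, 2.16, 1.35, 0.726, 0.2, 0 → Σ = 4.436
T = 4.436 / 3.127 = 1.418612… → 1.419

1.419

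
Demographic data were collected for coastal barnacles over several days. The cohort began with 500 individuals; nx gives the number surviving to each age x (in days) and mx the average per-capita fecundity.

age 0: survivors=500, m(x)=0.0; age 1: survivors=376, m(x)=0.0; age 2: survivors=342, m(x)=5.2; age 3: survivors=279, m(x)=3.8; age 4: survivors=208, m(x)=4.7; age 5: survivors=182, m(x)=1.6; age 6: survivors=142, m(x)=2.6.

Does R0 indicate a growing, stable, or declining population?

growing

lx = nx/n0 = nx/500: 1, 0.752, 0.684, 0.558, 0.416, 0.364, 0.284
R0 = Σ lx·mx = 0 + 0 + 3.5568 + 2.1204 + 1.9552 + 0.5824 + 0.7384 = 8.9532
R0 > 1, so the population is growing.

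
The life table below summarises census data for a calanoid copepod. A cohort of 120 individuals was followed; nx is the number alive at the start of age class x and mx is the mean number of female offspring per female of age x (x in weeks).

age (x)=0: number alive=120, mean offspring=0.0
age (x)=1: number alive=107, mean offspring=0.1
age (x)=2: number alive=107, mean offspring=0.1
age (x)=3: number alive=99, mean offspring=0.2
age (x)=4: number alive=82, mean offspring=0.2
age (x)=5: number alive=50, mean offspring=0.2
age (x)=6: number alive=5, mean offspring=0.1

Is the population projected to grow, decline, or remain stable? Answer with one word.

declining

lx = nx/n0 = nx/120: 1, 0.89167…, 0.89167…, 0.825, 0.68333…, 0.41667…, 0.04167…
R0 = Σ lx·mx = 0 + 0.089167… + 0.089167… + 0.165 + 0.136667… + 0.083333… + 0.004167… = 0.5675…
R0 < 1, so the population is declining.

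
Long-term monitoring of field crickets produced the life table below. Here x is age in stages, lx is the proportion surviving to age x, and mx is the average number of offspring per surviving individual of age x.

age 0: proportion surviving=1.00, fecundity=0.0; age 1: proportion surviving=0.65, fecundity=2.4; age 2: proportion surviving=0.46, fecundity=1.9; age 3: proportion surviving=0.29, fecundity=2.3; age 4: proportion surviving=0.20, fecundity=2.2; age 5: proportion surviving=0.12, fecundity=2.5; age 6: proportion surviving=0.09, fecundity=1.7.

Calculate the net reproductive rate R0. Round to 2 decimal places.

3.99

lx·mx by age: 0, 1.56, 0.874, 0.667, 0.44, 0.3, 0.153
R0 = Σ lx·mx = 3.994 → 3.99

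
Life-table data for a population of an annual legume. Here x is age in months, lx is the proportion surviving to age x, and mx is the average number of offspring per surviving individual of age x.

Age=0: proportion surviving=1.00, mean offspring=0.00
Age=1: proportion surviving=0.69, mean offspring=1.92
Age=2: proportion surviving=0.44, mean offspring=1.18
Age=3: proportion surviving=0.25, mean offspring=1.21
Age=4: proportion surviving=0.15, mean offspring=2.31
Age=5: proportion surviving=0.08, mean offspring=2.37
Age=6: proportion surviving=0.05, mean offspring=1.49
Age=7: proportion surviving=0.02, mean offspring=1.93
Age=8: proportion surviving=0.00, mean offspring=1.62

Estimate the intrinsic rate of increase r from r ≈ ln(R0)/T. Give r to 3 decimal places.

R0 = Σ lx·mx = 0 + 1.3248 + 0.5192 + 0.3025 + 0.3465 + 0.1896 + 0.0745 + 0.0386 + 0 = 2.7957
Σ x·lx·mx = 6.3219; T = 6.3219/2.7957 = 2.26129…
r ≈ ln(R0)/T = ln(2.7957)/2.26129… = 0.45464… → 0.455

0.455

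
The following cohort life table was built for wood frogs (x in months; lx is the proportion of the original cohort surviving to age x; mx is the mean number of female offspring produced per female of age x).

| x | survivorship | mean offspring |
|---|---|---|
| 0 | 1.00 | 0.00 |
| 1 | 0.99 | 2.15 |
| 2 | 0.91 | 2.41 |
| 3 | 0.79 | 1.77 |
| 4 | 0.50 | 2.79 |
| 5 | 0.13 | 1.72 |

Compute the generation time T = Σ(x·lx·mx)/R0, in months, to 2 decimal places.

2.37

lx·mx: 0, 2.1285, 2.1931, 1.3983, 1.395, 0.2236 → R0 = 7.3385
x·lx·mx: 0, 2.1285, 4.3862, 4.1949, 5.58, 1.118 → Σ = 17.4076
T = 17.4076 / 7.3385 = 2.372092… → 2.37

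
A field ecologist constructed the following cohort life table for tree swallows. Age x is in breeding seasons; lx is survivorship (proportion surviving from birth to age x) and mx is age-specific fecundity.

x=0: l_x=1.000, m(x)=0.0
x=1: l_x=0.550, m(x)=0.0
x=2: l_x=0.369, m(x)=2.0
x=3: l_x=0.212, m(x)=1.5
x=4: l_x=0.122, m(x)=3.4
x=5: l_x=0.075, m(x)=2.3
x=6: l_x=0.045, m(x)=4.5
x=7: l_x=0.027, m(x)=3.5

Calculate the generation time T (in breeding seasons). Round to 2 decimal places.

lx·mx: 0, 0, 0.738, 0.318, 0.4148, 0.1725, 0.2025, 0.0945 → R0 = 1.9403
x·lx·mx: 0, 0, 1.476, 0.954, 1.6592, 0.8625, 1.215, 0.6615 → Σ = 6.8282
T = 6.8282 / 1.9403 = 3.519147… → 3.52

3.52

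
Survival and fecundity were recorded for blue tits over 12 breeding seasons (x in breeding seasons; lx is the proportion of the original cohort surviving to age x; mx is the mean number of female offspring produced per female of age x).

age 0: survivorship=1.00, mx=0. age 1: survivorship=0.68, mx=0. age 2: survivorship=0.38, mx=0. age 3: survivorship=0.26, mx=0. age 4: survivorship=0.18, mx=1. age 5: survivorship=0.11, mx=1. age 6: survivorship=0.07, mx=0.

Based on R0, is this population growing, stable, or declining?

declining

R0 = Σ lx·mx = 0 + 0 + 0 + 0 + 0.18 + 0.11 + 0 = 0.29
R0 < 1, so the population is declining.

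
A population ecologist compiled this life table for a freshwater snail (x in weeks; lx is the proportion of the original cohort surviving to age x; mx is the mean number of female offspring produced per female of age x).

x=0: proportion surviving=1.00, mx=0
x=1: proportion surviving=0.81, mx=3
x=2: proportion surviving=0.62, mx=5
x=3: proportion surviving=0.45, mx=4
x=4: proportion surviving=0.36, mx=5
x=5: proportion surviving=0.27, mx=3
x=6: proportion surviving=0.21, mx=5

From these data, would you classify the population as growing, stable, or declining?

R0 = Σ lx·mx = 0 + 2.43 + 3.1 + 1.8 + 1.8 + 0.81 + 1.05 = 10.99
R0 > 1, so the population is growing.

growing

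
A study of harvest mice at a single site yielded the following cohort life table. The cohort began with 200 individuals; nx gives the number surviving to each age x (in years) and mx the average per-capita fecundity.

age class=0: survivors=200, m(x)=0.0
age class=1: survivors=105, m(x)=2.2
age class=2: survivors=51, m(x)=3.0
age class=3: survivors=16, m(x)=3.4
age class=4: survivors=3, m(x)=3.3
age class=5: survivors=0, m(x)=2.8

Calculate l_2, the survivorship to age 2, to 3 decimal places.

0.255

l_2 = n_2/n_0 = 51/200 = 0.255 → 0.255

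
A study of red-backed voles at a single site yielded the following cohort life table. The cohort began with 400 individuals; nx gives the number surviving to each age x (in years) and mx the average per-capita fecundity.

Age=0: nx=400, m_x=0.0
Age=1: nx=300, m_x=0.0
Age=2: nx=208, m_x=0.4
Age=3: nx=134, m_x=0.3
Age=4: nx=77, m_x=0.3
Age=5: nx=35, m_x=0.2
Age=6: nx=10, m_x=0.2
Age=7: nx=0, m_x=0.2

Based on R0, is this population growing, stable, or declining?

declining

lx = nx/n0 = nx/400: 1, 0.75, 0.52, 0.335, 0.1925, 0.0875, 0.025, 0
R0 = Σ lx·mx = 0 + 0 + 0.208 + 0.1005 + 0.05775 + 0.0175 + 0.005 + 0 = 0.38875
R0 < 1, so the population is declining.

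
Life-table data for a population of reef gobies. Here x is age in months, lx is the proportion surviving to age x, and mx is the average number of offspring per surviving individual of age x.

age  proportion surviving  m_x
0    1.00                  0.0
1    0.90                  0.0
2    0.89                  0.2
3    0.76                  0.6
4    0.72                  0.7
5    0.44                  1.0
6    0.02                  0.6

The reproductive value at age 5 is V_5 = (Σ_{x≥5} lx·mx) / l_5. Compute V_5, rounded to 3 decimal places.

lx·mx for x ≥ 5: 0.44, 0.012 → sum = 0.452
V_5 = 0.452 / l_5 = 0.452 / 0.44 = 1.027273… → 1.027

1.027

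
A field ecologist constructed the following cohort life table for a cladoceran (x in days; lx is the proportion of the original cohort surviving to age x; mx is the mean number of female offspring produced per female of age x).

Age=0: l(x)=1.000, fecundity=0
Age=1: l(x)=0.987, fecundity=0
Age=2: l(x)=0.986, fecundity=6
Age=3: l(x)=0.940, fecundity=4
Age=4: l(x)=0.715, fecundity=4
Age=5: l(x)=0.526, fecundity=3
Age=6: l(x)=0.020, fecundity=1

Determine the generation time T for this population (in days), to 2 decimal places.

3.01

lx·mx: 0, 0, 5.916, 3.76, 2.86, 1.578, 0.02 → R0 = 14.134
x·lx·mx: 0, 0, 11.832, 11.28, 11.44, 7.89, 0.12 → Σ = 42.562
T = 42.562 / 14.134 = 3.01132… → 3.01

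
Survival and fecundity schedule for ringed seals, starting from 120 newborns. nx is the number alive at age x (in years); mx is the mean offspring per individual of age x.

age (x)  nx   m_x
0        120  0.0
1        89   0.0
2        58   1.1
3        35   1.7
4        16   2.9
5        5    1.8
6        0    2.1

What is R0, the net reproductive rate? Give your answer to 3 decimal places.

lx = nx/n0 = nx/120: 1, 0.74167…, 0.48333…, 0.29167…, 0.13333…, 0.04167…, 0
lx·mx by age: 0, 0, 0.531667…, 0.495833…, 0.386667…, 0.075…, 0
R0 = Σ lx·mx = 1.489167… → 1.489

1.489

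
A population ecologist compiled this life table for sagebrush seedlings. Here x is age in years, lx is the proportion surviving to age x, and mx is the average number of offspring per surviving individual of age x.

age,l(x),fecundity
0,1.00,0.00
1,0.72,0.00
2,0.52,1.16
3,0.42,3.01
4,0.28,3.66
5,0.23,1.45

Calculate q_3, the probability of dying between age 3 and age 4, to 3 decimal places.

0.333

q_3 = (l_3 − l_4) / l_3 = (0.42 − 0.28) / 0.42
     = 0.14 / 0.42 = 0.333333… → 0.333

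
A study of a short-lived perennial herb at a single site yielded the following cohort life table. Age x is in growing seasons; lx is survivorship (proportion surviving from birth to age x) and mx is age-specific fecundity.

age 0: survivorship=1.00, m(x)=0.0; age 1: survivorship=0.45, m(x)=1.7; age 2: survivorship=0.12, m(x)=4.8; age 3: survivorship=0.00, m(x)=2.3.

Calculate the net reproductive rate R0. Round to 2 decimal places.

1.34

lx·mx by age: 0, 0.765, 0.576, 0
R0 = Σ lx·mx = 1.341 → 1.34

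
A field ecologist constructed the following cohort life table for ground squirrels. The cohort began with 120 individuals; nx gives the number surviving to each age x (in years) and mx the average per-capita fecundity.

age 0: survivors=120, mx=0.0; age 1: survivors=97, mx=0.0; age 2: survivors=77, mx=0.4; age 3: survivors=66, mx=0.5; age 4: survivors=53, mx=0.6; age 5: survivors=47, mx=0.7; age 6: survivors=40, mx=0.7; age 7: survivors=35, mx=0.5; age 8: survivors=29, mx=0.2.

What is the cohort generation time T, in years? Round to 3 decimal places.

4.389

lx = nx/n0 = nx/120: 1, 0.80833…, 0.64167…, 0.55, 0.44167…, 0.39167…, 0.33333…, 0.29167…, 0.24167…
lx·mx: 0, 0, 0.256667…, 0.275, 0.265…, 0.274167…, 0.233333…, 0.145833…, 0.048333… → R0 = 1.498333…
x·lx·mx: 0, 0, 0.513333…, 0.825, 1.06…, 1.370833…, 1.4…, 1.020833…, 0.386667… → Σ = 6.576667…
T = 6.576667… / 1.498333… = 4.389321… → 4.389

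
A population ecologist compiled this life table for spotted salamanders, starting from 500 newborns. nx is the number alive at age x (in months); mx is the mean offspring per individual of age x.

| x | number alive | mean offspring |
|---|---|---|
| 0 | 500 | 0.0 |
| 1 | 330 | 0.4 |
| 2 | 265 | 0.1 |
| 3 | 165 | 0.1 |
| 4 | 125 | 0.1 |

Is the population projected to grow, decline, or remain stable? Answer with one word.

declining

lx = nx/n0 = nx/500: 1, 0.66, 0.53, 0.33, 0.25
R0 = Σ lx·mx = 0 + 0.264 + 0.053 + 0.033 + 0.025 = 0.375
R0 < 1, so the population is declining.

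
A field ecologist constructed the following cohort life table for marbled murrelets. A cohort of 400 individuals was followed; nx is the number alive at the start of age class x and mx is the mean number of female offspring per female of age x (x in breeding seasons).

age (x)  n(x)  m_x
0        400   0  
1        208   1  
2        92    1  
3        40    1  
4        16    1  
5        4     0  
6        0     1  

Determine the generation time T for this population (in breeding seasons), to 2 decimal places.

lx = nx/n0 = nx/400: 1, 0.52, 0.23, 0.1, 0.04, 0.01, 0
lx·mx: 0, 0.52, 0.23, 0.1, 0.04, 0, 0 → R0 = 0.89
x·lx·mx: 0, 0.52, 0.46, 0.3, 0.16, 0, 0 → Σ = 1.44
T = 1.44 / 0.89 = 1.617978… → 1.62

1.62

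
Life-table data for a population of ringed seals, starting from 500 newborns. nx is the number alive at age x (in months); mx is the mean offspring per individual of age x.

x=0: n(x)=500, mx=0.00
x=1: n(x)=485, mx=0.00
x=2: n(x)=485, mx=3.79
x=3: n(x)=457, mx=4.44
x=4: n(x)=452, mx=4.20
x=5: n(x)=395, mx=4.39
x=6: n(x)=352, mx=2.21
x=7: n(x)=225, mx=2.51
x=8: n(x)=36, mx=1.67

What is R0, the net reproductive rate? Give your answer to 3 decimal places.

17.805

lx = nx/n0 = nx/500: 1, 0.97, 0.97, 0.914, 0.904, 0.79, 0.704, 0.45, 0.072
lx·mx by age: 0, 0, 3.6763, 4.05816, 3.7968, 3.4681, 1.55584, 1.1295, 0.12024
R0 = Σ lx·mx = 17.80494 → 17.805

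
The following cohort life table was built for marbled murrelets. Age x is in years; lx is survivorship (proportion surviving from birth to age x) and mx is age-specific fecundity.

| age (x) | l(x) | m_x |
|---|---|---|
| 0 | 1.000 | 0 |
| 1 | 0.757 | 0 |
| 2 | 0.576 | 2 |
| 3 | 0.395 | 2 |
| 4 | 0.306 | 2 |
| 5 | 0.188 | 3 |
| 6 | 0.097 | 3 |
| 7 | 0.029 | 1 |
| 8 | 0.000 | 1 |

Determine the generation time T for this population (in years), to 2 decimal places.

3.46

lx·mx: 0, 0, 1.152, 0.79, 0.612, 0.564, 0.291, 0.029, 0 → R0 = 3.438
x·lx·mx: 0, 0, 2.304, 2.37, 2.448, 2.82, 1.746, 0.203, 0 → Σ = 11.891
T = 11.891 / 3.438 = 3.458697… → 3.46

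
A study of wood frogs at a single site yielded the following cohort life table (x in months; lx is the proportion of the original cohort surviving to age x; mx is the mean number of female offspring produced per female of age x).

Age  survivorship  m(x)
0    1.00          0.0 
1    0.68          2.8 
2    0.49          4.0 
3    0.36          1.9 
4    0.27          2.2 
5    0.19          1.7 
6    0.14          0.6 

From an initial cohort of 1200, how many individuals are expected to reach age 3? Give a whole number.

432

Expected survivors = N0 · l_3 = 1200 × 0.36 = 432 → 432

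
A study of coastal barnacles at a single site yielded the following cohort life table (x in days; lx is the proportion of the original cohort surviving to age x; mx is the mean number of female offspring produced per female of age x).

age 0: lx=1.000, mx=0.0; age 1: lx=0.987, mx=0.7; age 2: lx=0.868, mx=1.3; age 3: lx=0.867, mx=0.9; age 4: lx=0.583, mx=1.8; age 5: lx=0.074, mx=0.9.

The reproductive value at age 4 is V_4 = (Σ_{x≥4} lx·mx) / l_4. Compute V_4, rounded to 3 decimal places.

lx·mx for x ≥ 4: 1.0494, 0.0666 → sum = 1.116
V_4 = 1.116 / l_4 = 1.116 / 0.583 = 1.914237… → 1.914

1.914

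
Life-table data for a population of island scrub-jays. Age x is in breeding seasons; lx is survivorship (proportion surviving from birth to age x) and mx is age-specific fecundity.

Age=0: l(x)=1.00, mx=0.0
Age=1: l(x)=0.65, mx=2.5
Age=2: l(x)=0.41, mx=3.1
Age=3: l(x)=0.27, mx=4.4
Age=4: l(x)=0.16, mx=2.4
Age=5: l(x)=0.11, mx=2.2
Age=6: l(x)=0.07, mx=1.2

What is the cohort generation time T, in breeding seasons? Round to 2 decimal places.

2.29

lx·mx: 0, 1.625, 1.271, 1.188, 0.384, 0.242, 0.084 → R0 = 4.794
x·lx·mx: 0, 1.625, 2.542, 3.564, 1.536, 1.21, 0.504 → Σ = 10.981
T = 10.981 / 4.794 = 2.290572… → 2.29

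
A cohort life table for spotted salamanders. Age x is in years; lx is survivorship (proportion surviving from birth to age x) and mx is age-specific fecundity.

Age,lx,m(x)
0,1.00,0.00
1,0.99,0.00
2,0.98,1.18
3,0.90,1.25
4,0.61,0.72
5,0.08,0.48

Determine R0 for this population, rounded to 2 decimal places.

lx·mx by age: 0, 0, 1.1564, 1.125, 0.4392, 0.0384
R0 = Σ lx·mx = 2.759 → 2.76

2.76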